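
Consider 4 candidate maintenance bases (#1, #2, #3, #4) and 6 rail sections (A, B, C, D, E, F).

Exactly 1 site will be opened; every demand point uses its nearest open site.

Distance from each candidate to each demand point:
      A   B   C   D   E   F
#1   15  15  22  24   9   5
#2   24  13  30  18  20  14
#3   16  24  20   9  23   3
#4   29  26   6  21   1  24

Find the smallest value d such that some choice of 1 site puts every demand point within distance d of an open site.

24

Open {#1}.
  Farthest demand point is D at distance 24 (to #1); all others are ≤ 24.
With {#3} the worst case is 24.
With {#4} the worst case is 29.
No size-1 selection achieves below 24.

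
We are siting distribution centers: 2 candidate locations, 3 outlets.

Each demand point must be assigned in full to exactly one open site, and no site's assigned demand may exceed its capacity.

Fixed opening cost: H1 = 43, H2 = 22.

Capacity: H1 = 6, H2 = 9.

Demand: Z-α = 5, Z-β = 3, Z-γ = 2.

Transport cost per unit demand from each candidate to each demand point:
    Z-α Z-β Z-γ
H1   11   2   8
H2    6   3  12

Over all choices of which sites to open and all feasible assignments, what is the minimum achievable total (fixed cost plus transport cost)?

117

Open {H1, H2}; cheapest assignment that respects the capacities:
  H1 (cap 6, load 5): Z-β, Z-γ — cost 3×2 + 2×8 = 22
  H2 (cap 9, load 5): Z-α — cost 5×6 = 30
  Shipping 52, fixed 65 → total 117.
  Any other capacity-feasible assignment to {H1, H2} ships for at least 52.
Total demand is 10 and no other set of sites has combined capacity ≥ 10, so {H1, H2} is the only feasible choice of open sites. Minimum: 117.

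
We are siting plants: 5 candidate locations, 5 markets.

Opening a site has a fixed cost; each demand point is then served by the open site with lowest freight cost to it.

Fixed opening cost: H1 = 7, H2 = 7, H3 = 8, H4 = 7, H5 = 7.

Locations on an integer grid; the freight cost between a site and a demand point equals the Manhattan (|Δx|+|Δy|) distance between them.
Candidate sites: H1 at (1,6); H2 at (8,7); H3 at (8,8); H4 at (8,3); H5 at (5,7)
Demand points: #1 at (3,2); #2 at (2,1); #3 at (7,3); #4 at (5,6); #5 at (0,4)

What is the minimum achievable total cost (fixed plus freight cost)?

34

Open {H1, H4}: assign each demand point to its cheapest open site.
  #1→H1 6, #2→H1 6, #3→H4 1, #4→H1 4, #5→H1 3
  freight cost 20, fixed 14 → total 34.
Compare {H1}: freight cost 28 + fixed 7 = 35.
Compare {H1, H5}: freight cost 22 + fixed 14 = 36.
Compare {H4}: freight cost 30 + fixed 7 = 37.
All other subsets cost ≥ 35. Minimum total cost: 34.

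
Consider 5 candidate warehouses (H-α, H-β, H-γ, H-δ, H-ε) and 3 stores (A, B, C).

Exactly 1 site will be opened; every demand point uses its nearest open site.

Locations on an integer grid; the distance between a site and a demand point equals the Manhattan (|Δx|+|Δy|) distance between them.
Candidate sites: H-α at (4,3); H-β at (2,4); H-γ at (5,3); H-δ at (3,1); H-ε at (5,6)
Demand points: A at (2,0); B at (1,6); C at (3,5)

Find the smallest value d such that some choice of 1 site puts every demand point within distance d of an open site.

4

Open {H-β}.
  Farthest demand point is A at distance 4 (to H-β); all others are ≤ 4.
With {H-α} the worst case is 6.
With {H-γ} the worst case is 7.
No size-1 selection achieves below 4.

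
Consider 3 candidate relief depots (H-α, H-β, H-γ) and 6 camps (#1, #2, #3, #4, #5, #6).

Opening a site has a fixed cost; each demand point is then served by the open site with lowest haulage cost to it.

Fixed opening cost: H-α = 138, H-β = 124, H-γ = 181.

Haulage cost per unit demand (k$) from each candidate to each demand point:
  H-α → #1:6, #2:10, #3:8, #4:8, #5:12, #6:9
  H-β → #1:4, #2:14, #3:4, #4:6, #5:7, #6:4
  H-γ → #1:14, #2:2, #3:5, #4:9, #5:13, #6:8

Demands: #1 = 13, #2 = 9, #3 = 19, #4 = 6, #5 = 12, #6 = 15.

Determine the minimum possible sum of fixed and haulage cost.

Open {H-β}: assign each demand point to its cheapest open site.
  #1→H-β 13×4=52, #2→H-β 9×14=126, #3→H-β 19×4=76, #4→H-β 6×6=36, #5→H-β 12×7=84, #6→H-β 15×4=60
  haulage cost 434, fixed 124 → total 558.
Compare {H-β, H-γ}: haulage cost 326 + fixed 305 = 631.
Compare {H-α, H-β}: haulage cost 398 + fixed 262 = 660.
Compare {H-α, H-β, H-γ}: haulage cost 326 + fixed 443 = 769.
All other subsets cost ≥ 631. Minimum total cost: 558.

558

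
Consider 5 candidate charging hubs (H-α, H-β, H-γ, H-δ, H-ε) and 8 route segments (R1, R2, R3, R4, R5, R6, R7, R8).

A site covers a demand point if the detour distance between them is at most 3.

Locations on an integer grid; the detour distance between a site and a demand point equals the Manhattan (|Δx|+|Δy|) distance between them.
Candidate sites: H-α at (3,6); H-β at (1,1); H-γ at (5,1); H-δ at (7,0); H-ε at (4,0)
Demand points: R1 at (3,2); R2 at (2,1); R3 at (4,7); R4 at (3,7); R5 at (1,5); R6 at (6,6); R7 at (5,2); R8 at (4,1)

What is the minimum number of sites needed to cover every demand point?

2

Coverage sets (demand points within 3 of each site):
  H-α: {R3, R4, R5, R6}
  H-β: {R1, R2, R8}
  H-γ: {R1, R2, R7, R8}
  H-δ: {}
  H-ε: {R1, R2, R7, R8}
No single site covers all 8 demand points.
But {H-α, H-γ} covers everything, so the minimum is 2.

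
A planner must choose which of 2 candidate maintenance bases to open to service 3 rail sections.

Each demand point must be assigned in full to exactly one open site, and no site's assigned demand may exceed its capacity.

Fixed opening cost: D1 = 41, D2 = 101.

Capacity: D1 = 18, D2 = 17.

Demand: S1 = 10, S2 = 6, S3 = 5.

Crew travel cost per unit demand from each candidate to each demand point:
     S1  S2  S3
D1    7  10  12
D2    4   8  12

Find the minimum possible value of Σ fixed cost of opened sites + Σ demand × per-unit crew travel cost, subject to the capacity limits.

290

Open {D1, D2}; cheapest assignment that respects the capacities:
  D1 (cap 18, load 5): S3 — cost 5×12 = 60
  D2 (cap 17, load 16): S1, S2 — cost 10×4 + 6×8 = 88
  Shipping 148, fixed 142 → total 290.
  Any other capacity-feasible assignment to {D1, D2} ships for at least 148.
Total demand is 21 and no other set of sites has combined capacity ≥ 21, so {D1, D2} is the only feasible choice of open sites. Minimum: 290.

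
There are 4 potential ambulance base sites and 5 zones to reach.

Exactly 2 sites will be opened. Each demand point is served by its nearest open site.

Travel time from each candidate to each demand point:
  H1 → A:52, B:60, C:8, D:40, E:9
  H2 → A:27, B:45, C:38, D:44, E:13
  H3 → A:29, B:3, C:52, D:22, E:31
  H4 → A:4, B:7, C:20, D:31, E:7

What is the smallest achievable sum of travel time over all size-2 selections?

56

Open {H3, H4}.
  A→H4 4, B→H3 3, C→H4 20, D→H3 22, E→H4 7  ⇒ total 56.
Compare {H1, H4}: total 57.
Compare {H2, H4}: total 69.
No size-2 selection does better; minimum is 56.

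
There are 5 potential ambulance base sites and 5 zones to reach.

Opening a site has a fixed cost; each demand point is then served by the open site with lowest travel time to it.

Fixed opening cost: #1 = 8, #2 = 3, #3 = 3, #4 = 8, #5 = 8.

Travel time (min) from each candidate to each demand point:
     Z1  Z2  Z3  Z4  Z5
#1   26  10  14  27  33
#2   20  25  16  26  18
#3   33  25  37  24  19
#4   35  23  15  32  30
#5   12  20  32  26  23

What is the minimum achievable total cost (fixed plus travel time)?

98

Open {#1, #3, #5}: assign each demand point to its cheapest open site.
  Z1→#5 12, Z2→#1 10, Z3→#1 14, Z4→#3 24, Z5→#3 19
  travel time 79, fixed 19 → total 98.
Compare {#1, #2}: travel time 88 + fixed 11 = 99.
Compare {#1, #2, #5}: travel time 80 + fixed 19 = 99.
Compare {#1, #2, #3}: travel time 86 + fixed 14 = 100.
All other subsets cost ≥ 99. Minimum total cost: 98.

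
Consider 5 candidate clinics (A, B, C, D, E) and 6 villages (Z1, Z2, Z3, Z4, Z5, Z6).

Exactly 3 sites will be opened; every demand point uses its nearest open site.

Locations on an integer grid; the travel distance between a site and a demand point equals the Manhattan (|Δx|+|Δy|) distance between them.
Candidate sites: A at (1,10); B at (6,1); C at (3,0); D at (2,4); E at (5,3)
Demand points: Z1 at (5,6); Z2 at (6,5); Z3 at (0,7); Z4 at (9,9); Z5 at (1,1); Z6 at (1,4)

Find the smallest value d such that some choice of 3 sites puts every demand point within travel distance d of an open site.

Open {A, B, C}.
  Farthest demand point is Z4 at travel distance 9 (to A); all others are ≤ 9.
With {A, B, D} the worst case is 9.
With {A, B, E} the worst case is 9.
No size-3 selection achieves below 9.

9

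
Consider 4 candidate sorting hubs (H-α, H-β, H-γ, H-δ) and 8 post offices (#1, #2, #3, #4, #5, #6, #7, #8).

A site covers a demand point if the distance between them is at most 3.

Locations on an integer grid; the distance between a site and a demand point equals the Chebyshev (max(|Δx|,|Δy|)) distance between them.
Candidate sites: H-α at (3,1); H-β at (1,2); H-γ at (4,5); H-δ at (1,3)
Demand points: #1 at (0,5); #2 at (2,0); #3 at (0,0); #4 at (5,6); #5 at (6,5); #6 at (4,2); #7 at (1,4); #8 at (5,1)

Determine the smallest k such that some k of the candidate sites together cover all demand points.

Coverage sets (demand points within 3 of each site):
  H-α: {#2, #3, #6, #7, #8}
  H-β: {#1, #2, #3, #6, #7}
  H-γ: {#4, #5, #6, #7}
  H-δ: {#1, #2, #3, #6, #7}
No 2 sites suffice: every size-2 union leaves at least one demand point uncovered.
But {H-α, H-β, H-γ} covers everything, so the minimum is 3.

3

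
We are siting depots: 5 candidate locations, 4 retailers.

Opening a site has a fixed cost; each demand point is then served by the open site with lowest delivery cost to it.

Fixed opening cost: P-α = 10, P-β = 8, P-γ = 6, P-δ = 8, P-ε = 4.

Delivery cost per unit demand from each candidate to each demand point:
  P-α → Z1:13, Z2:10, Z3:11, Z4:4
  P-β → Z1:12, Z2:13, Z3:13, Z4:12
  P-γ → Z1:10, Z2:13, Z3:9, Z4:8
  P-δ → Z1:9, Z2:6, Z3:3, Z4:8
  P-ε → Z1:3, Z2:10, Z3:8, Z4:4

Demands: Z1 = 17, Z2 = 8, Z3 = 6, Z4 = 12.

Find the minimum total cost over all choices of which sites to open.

177

Open {P-δ, P-ε}: assign each demand point to its cheapest open site.
  Z1→P-ε 17×3=51, Z2→P-δ 8×6=48, Z3→P-δ 6×3=18, Z4→P-ε 12×4=48
  delivery cost 165, fixed 12 → total 177.
Compare {P-γ, P-δ, P-ε}: delivery cost 165 + fixed 18 = 183.
Compare {P-β, P-δ, P-ε}: delivery cost 165 + fixed 20 = 185.
Compare {P-α, P-δ, P-ε}: delivery cost 165 + fixed 22 = 187.
All other subsets cost ≥ 183. Minimum total cost: 177.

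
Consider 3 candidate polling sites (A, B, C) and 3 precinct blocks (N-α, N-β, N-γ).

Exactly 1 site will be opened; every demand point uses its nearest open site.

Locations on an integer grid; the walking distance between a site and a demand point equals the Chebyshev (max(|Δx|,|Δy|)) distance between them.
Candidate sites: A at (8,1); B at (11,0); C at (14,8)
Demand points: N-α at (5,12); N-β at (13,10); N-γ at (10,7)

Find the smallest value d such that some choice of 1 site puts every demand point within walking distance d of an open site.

9

Open {C}.
  Farthest demand point is N-α at walking distance 9 (to C); all others are ≤ 9.
With {A} the worst case is 11.
With {B} the worst case is 12.
No size-1 selection achieves below 9.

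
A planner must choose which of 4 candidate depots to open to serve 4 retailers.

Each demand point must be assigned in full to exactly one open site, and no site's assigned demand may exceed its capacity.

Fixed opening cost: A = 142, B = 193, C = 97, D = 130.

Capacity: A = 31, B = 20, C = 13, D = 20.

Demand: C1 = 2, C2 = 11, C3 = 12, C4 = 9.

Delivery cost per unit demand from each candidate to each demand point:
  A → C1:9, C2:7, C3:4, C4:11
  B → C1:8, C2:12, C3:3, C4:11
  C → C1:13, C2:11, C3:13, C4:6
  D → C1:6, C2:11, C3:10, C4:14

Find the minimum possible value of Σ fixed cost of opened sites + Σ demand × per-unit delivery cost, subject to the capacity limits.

Open {A, C}; cheapest assignment that respects the capacities:
  A (cap 31, load 25): C1, C2, C3 — cost 2×9 + 11×7 + 12×4 = 143
  C (cap 13, load 9): C4 — cost 9×6 = 54
  Shipping 197, fixed 239 → total 436.
  Any other capacity-feasible assignment to {A, C} ships for at least 197.
Compare {A, D}: its best feasible assignment gives total 535.
Compare {A, C, D}: its best feasible assignment gives total 560.
Every other set of open sites that can feasibly serve all demand totals ≥ 535 even under its best assignment. Minimum: 436.

436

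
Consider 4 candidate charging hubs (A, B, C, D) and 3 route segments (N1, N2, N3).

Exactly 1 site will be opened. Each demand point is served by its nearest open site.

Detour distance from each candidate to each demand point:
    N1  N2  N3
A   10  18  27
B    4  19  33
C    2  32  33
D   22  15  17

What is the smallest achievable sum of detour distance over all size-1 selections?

54

Open {D}.
  N1→D 22, N2→D 15, N3→D 17  ⇒ total 54.
Compare {A}: total 55.
Compare {B}: total 56.
No size-1 selection does better; minimum is 54.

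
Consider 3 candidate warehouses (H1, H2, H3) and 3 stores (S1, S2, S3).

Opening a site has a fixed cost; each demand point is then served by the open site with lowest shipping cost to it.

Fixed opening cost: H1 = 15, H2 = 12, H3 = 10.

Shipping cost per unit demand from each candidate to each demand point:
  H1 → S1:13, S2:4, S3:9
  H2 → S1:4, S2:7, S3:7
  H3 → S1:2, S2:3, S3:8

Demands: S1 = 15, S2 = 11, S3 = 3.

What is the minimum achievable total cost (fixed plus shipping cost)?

Open {H3}: assign each demand point to its cheapest open site.
  S1→H3 15×2=30, S2→H3 11×3=33, S3→H3 3×8=24
  shipping cost 87, fixed 10 → total 97.
Compare {H2, H3}: shipping cost 84 + fixed 22 = 106.
Compare {H1, H3}: shipping cost 87 + fixed 25 = 112.
Compare {H1, H2, H3}: shipping cost 84 + fixed 37 = 121.
All other subsets cost ≥ 106. Minimum total cost: 97.

97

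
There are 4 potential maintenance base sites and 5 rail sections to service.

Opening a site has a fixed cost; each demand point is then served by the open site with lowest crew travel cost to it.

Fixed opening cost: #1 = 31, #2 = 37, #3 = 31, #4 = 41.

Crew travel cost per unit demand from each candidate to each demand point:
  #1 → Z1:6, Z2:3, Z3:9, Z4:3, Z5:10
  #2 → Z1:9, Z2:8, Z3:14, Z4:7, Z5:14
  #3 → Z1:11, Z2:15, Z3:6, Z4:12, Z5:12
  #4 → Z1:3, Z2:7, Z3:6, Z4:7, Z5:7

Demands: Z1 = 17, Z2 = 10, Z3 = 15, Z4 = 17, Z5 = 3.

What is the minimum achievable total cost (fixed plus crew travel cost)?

Open {#1, #4}: assign each demand point to its cheapest open site.
  Z1→#4 17×3=51, Z2→#1 10×3=30, Z3→#4 15×6=90, Z4→#1 17×3=51, Z5→#4 3×7=21
  crew travel cost 243, fixed 72 → total 315.
Compare {#1, #3, #4}: crew travel cost 243 + fixed 103 = 346.
Compare {#1, #2, #4}: crew travel cost 243 + fixed 109 = 352.
Compare {#1, #3}: crew travel cost 303 + fixed 62 = 365.
All other subsets cost ≥ 346. Minimum total cost: 315.

315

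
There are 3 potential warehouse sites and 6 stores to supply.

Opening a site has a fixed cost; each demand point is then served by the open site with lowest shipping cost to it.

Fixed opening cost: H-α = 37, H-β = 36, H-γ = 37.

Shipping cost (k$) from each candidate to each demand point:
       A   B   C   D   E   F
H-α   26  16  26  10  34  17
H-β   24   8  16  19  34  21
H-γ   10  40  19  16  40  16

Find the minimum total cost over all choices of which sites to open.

158

Open {H-β}: assign each demand point to its cheapest open site.
  A→H-β 24, B→H-β 8, C→H-β 16, D→H-β 19, E→H-β 34, F→H-β 21
  shipping cost 122, fixed 36 → total 158.
Compare {H-α}: shipping cost 129 + fixed 37 = 166.
Compare {H-β, H-γ}: shipping cost 100 + fixed 73 = 173.
Compare {H-γ}: shipping cost 141 + fixed 37 = 178.
All other subsets cost ≥ 166. Minimum total cost: 158.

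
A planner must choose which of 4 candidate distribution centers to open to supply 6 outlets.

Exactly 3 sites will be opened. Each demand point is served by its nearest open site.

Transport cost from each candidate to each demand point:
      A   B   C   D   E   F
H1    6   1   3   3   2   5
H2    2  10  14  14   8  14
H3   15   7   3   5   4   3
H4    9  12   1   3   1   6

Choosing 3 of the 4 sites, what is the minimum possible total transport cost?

Open {H1, H2, H4}.
  A→H2 2, B→H1 1, C→H4 1, D→H1 3, E→H4 1, F→H1 5  ⇒ total 13.
Compare {H1, H2, H3}: total 14.
Compare {H1, H3, H4}: total 15.
No size-3 selection does better; minimum is 13.

13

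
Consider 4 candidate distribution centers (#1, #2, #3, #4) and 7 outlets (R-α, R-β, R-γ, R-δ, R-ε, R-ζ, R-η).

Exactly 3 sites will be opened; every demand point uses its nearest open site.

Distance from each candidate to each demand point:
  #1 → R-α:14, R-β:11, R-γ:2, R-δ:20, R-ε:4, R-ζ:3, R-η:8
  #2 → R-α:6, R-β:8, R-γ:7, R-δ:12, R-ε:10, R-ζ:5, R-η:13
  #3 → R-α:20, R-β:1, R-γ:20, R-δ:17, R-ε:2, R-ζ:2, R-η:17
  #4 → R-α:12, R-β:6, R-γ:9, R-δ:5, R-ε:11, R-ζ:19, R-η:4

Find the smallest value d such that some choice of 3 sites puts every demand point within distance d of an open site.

6

Open {#1, #2, #4}.
  Farthest demand point is R-α at distance 6 (to #2); all others are ≤ 6.
With {#2, #3, #4} the worst case is 7.
With {#1, #2, #3} the worst case is 12.
No size-3 selection achieves below 6.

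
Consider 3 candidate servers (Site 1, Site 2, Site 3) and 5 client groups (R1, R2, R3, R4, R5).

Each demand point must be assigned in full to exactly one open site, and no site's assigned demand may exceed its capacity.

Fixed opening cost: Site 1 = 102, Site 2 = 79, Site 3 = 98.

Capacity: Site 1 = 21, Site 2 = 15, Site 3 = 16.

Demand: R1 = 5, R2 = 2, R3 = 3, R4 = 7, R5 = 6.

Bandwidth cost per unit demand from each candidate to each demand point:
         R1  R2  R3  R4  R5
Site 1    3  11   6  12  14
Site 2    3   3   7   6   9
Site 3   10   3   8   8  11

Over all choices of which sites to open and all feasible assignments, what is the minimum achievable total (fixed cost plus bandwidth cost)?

Open {Site 1, Site 2}; cheapest assignment that respects the capacities:
  Site 1 (cap 21, load 8): R1, R3 — cost 5×3 + 3×6 = 33
  Site 2 (cap 15, load 15): R2, R4, R5 — cost 2×3 + 7×6 + 6×9 = 102
  Shipping 135, fixed 181 → total 316.
  Any other capacity-feasible assignment to {Site 1, Site 2} ships for at least 135.
Compare {Site 2, Site 3}: its best feasible assignment gives total 327.
Compare {Site 1, Site 3}: its best feasible assignment gives total 361.
Every other set of open sites that can feasibly serve all demand totals ≥ 327 even under its best assignment. Minimum: 316.

316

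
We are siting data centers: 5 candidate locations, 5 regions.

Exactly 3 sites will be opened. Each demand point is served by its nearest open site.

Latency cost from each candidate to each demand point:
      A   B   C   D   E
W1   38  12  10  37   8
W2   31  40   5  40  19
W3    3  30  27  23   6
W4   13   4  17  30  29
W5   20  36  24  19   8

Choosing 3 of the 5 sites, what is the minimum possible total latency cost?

Open {W2, W3, W4}.
  A→W3 3, B→W4 4, C→W2 5, D→W3 23, E→W3 6  ⇒ total 41.
Compare {W1, W3, W4}: total 46.
Compare {W1, W2, W3}: total 49.
No size-3 selection does better; minimum is 41.

41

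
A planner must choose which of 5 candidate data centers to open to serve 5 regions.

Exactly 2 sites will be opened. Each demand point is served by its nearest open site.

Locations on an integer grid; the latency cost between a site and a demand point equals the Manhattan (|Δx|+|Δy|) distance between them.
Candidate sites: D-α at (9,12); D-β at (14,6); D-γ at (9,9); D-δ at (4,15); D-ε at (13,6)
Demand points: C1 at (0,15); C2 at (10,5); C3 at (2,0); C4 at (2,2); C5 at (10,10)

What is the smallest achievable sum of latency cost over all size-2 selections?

41

Open {D-γ, D-δ}.
  C1→D-δ 4, C2→D-γ 5, C3→D-γ 16, C4→D-γ 14, C5→D-γ 2  ⇒ total 41.
Compare {D-α, D-δ}: total 47.
Compare {D-δ, D-ε}: total 47.
No size-2 selection does better; minimum is 41.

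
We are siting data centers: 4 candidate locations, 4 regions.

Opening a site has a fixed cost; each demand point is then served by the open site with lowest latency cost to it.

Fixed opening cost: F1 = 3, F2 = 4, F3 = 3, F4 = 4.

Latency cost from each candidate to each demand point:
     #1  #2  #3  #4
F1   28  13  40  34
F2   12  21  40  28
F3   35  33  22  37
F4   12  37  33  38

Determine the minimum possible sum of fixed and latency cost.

Open {F1, F2, F3}: assign each demand point to its cheapest open site.
  #1→F2 12, #2→F1 13, #3→F3 22, #4→F2 28
  latency cost 75, fixed 10 → total 85.
Compare {F1, F2, F3, F4}: latency cost 75 + fixed 14 = 89.
Compare {F2, F3}: latency cost 83 + fixed 7 = 90.
Compare {F1, F3, F4}: latency cost 81 + fixed 10 = 91.
All other subsets cost ≥ 89. Minimum total cost: 85.

85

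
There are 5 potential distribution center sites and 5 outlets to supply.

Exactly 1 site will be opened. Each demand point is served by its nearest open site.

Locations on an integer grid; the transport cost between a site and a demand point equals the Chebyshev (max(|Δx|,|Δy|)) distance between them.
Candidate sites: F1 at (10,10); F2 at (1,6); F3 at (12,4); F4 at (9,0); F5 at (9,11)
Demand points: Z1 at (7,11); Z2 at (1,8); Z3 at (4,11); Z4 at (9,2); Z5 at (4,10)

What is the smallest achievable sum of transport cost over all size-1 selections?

25

Open {F2}.
  Z1→F2 6, Z2→F2 2, Z3→F2 5, Z4→F2 8, Z5→F2 4  ⇒ total 25.
Compare {F5}: total 29.
Compare {F1}: total 32.
No size-1 selection does better; minimum is 25.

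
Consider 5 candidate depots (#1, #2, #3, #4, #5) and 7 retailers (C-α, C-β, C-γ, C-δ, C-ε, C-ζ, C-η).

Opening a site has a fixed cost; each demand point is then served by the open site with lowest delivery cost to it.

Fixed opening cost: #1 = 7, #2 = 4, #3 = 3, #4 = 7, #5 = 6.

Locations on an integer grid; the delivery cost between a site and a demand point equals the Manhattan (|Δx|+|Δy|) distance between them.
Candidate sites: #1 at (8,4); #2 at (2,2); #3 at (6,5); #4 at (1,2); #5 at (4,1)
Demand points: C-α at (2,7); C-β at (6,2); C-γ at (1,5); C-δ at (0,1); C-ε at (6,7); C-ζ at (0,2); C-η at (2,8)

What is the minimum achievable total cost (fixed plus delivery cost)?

Open {#2, #3}: assign each demand point to its cheapest open site.
  C-α→#2 5, C-β→#3 3, C-γ→#2 4, C-δ→#2 3, C-ε→#3 2, C-ζ→#2 2, C-η→#2 6
  delivery cost 25, fixed 7 → total 32.
Compare {#3, #4}: delivery cost 24 + fixed 10 = 34.
Compare {#2, #3, #4}: delivery cost 22 + fixed 14 = 36.
Compare {#2}: delivery cost 33 + fixed 4 = 37.
All other subsets cost ≥ 34. Minimum total cost: 32.

32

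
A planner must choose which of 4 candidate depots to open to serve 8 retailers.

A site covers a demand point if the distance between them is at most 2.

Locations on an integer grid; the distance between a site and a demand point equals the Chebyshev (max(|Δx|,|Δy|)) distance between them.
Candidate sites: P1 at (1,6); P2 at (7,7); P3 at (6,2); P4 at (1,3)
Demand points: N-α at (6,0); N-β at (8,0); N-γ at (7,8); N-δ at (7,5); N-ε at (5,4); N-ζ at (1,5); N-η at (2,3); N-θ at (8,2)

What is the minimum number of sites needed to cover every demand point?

3

Coverage sets (demand points within 2 of each site):
  P1: {N-ζ}
  P2: {N-γ, N-δ}
  P3: {N-α, N-β, N-ε, N-θ}
  P4: {N-ζ, N-η}
No 2 sites suffice: every size-2 union leaves at least one demand point uncovered.
But {P2, P3, P4} covers everything, so the minimum is 3.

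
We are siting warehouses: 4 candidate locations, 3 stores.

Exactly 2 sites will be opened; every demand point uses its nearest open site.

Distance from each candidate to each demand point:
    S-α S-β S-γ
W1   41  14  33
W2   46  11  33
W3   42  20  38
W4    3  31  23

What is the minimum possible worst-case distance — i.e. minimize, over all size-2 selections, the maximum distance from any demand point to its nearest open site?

23

Open {W1, W4}.
  Farthest demand point is S-γ at distance 23 (to W4); all others are ≤ 23.
With {W2, W4} the worst case is 23.
With {W3, W4} the worst case is 23.
No size-2 selection achieves below 23.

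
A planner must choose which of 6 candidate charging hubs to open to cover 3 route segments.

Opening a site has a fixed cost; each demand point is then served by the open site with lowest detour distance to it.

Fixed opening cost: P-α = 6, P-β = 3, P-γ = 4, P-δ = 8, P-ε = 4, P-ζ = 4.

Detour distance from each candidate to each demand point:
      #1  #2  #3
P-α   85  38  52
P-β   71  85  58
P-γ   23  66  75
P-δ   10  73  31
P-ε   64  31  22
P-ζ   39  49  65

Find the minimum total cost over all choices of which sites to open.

Open {P-δ, P-ε}: assign each demand point to its cheapest open site.
  #1→P-δ 10, #2→P-ε 31, #3→P-ε 22
  detour distance 63, fixed 12 → total 75.
Compare {P-β, P-δ, P-ε}: detour distance 63 + fixed 15 = 78.
Compare {P-γ, P-δ, P-ε}: detour distance 63 + fixed 16 = 79.
Compare {P-δ, P-ε, P-ζ}: detour distance 63 + fixed 16 = 79.
All other subsets cost ≥ 78. Minimum total cost: 75.

75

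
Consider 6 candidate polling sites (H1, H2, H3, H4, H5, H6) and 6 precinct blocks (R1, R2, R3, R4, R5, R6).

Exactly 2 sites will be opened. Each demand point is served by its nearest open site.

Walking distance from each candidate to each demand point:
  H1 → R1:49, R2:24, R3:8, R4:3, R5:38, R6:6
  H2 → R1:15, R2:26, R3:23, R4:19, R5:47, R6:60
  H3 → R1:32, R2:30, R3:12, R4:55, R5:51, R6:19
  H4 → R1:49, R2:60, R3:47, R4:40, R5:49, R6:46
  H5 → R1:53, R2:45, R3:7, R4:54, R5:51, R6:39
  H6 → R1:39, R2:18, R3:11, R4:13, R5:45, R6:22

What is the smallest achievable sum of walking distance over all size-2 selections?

Open {H1, H2}.
  R1→H2 15, R2→H1 24, R3→H1 8, R4→H1 3, R5→H1 38, R6→H1 6  ⇒ total 94.
Compare {H1, H3}: total 111.
Compare {H1, H6}: total 112.
No size-2 selection does better; minimum is 94.

94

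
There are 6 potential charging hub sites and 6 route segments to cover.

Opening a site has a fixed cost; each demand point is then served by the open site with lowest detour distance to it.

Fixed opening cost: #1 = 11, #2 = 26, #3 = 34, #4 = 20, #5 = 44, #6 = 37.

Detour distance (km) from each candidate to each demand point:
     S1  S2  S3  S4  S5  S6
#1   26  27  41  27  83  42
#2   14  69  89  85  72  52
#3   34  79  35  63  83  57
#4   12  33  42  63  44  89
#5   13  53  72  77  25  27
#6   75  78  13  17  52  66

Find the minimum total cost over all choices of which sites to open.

214

Open {#1, #5, #6}: assign each demand point to its cheapest open site.
  S1→#5 13, S2→#1 27, S3→#6 13, S4→#6 17, S5→#5 25, S6→#5 27
  detour distance 122, fixed 92 → total 214.
Compare {#1, #5}: detour distance 160 + fixed 55 = 215.
Compare {#1, #4, #6}: detour distance 155 + fixed 68 = 223.
Compare {#1, #4}: detour distance 193 + fixed 31 = 224.
All other subsets cost ≥ 215. Minimum total cost: 214.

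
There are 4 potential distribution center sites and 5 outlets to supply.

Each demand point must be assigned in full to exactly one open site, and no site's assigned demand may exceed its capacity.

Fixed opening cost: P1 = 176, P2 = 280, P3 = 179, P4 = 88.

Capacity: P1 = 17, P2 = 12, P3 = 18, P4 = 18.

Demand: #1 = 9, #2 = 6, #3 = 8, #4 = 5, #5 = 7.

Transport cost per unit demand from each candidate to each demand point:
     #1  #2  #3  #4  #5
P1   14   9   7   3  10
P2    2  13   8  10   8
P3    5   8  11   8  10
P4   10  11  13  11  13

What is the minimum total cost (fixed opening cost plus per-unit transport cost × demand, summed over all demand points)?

612

Open {P3, P4}; cheapest assignment that respects the capacities:
  P3 (cap 18, load 17): #1, #3 — cost 9×5 + 8×11 = 133
  P4 (cap 18, load 18): #2, #4, #5 — cost 6×11 + 5×11 + 7×13 = 212
  Shipping 345, fixed 267 → total 612.
  Any other capacity-feasible assignment to {P3, P4} ships for at least 345.
Compare {P1, P4}: its best feasible assignment gives total 658.
Compare {P1, P3}: its best feasible assignment gives total 695.
Every other set of open sites that can feasibly serve all demand totals ≥ 658 even under its best assignment. Minimum: 612.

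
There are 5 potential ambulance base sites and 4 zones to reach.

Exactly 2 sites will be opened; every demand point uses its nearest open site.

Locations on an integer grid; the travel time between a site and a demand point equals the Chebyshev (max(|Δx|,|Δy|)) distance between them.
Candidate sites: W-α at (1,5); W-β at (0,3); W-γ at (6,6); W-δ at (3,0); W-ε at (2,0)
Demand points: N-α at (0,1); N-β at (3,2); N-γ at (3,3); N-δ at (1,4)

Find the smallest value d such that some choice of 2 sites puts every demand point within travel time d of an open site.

2

Open {W-α, W-ε}.
  Farthest demand point is N-α at travel time 2 (to W-ε); all others are ≤ 2.
With {W-α, W-β} the worst case is 3.
With {W-α, W-δ} the worst case is 3.
No size-2 selection achieves below 2.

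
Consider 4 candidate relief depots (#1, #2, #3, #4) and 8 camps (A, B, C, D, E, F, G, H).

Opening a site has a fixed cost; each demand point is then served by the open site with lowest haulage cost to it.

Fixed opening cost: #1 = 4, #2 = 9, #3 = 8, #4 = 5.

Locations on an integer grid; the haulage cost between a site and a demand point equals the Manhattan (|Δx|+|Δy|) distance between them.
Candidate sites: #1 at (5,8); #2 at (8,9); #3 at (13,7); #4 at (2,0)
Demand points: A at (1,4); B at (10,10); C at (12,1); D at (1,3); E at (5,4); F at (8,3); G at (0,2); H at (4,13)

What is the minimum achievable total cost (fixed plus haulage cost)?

58

Open {#1, #4}: assign each demand point to its cheapest open site.
  A→#4 5, B→#1 7, C→#4 11, D→#4 4, E→#1 4, F→#1 8, G→#4 4, H→#1 6
  haulage cost 49, fixed 9 → total 58.
Compare {#1, #2, #4}: haulage cost 43 + fixed 18 = 61.
Compare {#1, #3, #4}: haulage cost 44 + fixed 17 = 61.
Compare {#2, #4}: haulage cost 48 + fixed 14 = 62.
All other subsets cost ≥ 61. Minimum total cost: 58.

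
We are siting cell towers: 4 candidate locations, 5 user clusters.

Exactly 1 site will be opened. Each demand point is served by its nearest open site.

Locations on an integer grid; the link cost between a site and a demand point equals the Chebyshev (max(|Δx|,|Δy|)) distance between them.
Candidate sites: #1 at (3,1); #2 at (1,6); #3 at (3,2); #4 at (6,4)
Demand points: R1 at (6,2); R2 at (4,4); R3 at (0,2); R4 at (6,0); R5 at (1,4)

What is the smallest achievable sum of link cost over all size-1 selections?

13

Open {#3}.
  R1→#3 3, R2→#3 2, R3→#3 3, R4→#3 3, R5→#3 2  ⇒ total 13.
Compare {#1}: total 15.
Compare {#4}: total 19.
No size-1 selection does better; minimum is 13.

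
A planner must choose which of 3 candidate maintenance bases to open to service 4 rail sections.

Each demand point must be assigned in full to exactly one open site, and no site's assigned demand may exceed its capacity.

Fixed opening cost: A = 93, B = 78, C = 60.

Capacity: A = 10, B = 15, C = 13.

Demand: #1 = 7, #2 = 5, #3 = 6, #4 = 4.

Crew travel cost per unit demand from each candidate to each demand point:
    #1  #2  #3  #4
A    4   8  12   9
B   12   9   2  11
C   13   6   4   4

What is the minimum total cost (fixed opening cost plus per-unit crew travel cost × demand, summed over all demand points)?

280

Open {B, C}; cheapest assignment that respects the capacities:
  B (cap 15, load 13): #1, #3 — cost 7×12 + 6×2 = 96
  C (cap 13, load 9): #2, #4 — cost 5×6 + 4×4 = 46
  Shipping 142, fixed 138 → total 280.
  Any other capacity-feasible assignment to {B, C} ships for at least 142.
Compare {A, B}: its best feasible assignment gives total 300.
Compare {A, B, C}: its best feasible assignment gives total 317.
Every other set of open sites that can feasibly serve all demand totals ≥ 300 even under its best assignment. Minimum: 280.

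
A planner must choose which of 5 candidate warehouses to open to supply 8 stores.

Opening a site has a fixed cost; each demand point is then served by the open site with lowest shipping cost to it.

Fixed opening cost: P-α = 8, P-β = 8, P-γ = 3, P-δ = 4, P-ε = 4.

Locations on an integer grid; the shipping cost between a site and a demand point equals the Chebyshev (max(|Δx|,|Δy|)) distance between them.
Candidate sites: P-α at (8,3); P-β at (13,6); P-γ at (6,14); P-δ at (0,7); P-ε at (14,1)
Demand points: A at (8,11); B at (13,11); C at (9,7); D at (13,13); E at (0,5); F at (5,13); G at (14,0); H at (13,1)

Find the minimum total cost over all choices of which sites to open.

39

Open {P-γ, P-δ, P-ε}: assign each demand point to its cheapest open site.
  A→P-γ 3, B→P-γ 7, C→P-ε 6, D→P-γ 7, E→P-δ 2, F→P-γ 1, G→P-ε 1, H→P-ε 1
  shipping cost 28, fixed 11 → total 39.
Compare {P-γ, P-ε}: shipping cost 35 + fixed 7 = 42.
Compare {P-β, P-γ, P-δ, P-ε}: shipping cost 24 + fixed 19 = 43.
Compare {P-α, P-γ, P-δ, P-ε}: shipping cost 26 + fixed 19 = 45.
All other subsets cost ≥ 42. Minimum total cost: 39.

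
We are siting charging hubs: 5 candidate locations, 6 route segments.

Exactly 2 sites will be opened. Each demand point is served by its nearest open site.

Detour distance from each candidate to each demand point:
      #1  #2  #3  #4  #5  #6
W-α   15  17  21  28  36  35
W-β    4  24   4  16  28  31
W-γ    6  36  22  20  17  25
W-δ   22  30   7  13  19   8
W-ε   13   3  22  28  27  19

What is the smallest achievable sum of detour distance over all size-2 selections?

Open {W-δ, W-ε}.
  #1→W-ε 13, #2→W-ε 3, #3→W-δ 7, #4→W-δ 13, #5→W-δ 19, #6→W-δ 8  ⇒ total 63.
Compare {W-β, W-δ}: total 72.
Compare {W-β, W-ε}: total 73.
No size-2 selection does better; minimum is 63.

63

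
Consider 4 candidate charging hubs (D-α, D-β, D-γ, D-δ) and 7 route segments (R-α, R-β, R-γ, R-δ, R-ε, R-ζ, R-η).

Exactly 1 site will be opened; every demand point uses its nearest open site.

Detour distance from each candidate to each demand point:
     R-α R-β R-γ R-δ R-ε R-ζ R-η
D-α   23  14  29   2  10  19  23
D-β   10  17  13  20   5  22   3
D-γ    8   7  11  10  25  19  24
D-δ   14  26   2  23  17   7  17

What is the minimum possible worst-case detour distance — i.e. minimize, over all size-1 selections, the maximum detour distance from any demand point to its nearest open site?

22

Open {D-β}.
  Farthest demand point is R-ζ at detour distance 22 (to D-β); all others are ≤ 22.
With {D-γ} the worst case is 25.
With {D-δ} the worst case is 26.
No size-1 selection achieves below 22.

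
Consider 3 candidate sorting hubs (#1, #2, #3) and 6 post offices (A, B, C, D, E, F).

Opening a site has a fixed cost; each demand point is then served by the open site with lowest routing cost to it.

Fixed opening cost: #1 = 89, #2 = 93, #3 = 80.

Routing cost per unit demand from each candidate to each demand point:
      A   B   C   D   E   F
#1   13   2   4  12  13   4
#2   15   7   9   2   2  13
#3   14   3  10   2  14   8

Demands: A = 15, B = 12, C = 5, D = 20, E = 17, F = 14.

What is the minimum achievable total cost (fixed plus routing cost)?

Open {#1, #2}: assign each demand point to its cheapest open site.
  A→#1 15×13=195, B→#1 12×2=24, C→#1 5×4=20, D→#2 20×2=40, E→#2 17×2=34, F→#1 14×4=56
  routing cost 369, fixed 182 → total 551.
Compare {#1, #2, #3}: routing cost 369 + fixed 262 = 631.
Compare {#2, #3}: routing cost 477 + fixed 173 = 650.
Compare {#2}: routing cost 610 + fixed 93 = 703.
All other subsets cost ≥ 631. Minimum total cost: 551.

551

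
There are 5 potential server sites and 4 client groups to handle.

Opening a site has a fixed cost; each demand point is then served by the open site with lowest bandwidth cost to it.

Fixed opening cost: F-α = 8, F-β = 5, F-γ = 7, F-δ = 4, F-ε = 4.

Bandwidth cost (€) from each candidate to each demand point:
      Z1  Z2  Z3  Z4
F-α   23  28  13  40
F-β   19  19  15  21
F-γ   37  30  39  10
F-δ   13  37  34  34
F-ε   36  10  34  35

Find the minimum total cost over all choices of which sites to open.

68

Open {F-β, F-γ, F-δ, F-ε}: assign each demand point to its cheapest open site.
  Z1→F-δ 13, Z2→F-ε 10, Z3→F-β 15, Z4→F-γ 10
  bandwidth cost 48, fixed 20 → total 68.
Compare {F-α, F-γ, F-δ, F-ε}: bandwidth cost 46 + fixed 23 = 69.
Compare {F-β, F-γ, F-ε}: bandwidth cost 54 + fixed 16 = 70.
Compare {F-β, F-δ, F-ε}: bandwidth cost 59 + fixed 13 = 72.
All other subsets cost ≥ 69. Minimum total cost: 68.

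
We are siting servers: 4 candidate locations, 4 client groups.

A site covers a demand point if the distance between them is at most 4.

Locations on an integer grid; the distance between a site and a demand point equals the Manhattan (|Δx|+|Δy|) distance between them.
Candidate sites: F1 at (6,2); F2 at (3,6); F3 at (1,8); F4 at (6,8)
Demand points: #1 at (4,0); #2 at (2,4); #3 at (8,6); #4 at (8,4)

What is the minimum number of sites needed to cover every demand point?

3

Coverage sets (demand points within 4 of each site):
  F1: {#1, #4}
  F2: {#2}
  F3: {}
  F4: {#3}
No 2 sites suffice: every size-2 union leaves at least one demand point uncovered.
But {F1, F2, F4} covers everything, so the minimum is 3.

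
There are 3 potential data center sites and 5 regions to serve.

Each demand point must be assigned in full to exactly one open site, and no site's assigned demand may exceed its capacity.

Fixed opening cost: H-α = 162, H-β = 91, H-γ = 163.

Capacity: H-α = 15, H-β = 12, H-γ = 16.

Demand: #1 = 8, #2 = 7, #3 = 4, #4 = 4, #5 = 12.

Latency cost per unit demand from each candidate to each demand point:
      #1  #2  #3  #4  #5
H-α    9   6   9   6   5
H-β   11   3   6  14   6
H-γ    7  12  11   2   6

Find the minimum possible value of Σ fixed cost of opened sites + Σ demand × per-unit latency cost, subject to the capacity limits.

Open {H-α, H-β, H-γ}; cheapest assignment that respects the capacities:
  H-α (cap 15, load 12): #5 — cost 12×5 = 60
  H-β (cap 12, load 11): #2, #3 — cost 7×3 + 4×6 = 45
  H-γ (cap 16, load 12): #1, #4 — cost 8×7 + 4×2 = 64
  Shipping 169, fixed 416 → total 585.
  Any other capacity-feasible assignment to {H-α, H-β, H-γ} ships for at least 169.
Total demand is 35 and no other set of sites has combined capacity ≥ 35, so {H-α, H-β, H-γ} is the only feasible choice of open sites. Minimum: 585.

585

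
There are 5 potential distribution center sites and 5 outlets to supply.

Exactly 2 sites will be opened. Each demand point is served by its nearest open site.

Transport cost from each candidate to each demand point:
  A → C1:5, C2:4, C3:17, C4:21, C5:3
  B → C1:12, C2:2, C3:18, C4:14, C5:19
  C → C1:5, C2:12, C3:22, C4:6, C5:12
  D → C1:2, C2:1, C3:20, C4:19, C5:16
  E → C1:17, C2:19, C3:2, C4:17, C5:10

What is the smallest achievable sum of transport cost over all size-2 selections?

Open {A, E}.
  C1→A 5, C2→A 4, C3→E 2, C4→E 17, C5→A 3  ⇒ total 31.
Compare {D, E}: total 32.
Compare {A, C}: total 35.
No size-2 selection does better; minimum is 31.

31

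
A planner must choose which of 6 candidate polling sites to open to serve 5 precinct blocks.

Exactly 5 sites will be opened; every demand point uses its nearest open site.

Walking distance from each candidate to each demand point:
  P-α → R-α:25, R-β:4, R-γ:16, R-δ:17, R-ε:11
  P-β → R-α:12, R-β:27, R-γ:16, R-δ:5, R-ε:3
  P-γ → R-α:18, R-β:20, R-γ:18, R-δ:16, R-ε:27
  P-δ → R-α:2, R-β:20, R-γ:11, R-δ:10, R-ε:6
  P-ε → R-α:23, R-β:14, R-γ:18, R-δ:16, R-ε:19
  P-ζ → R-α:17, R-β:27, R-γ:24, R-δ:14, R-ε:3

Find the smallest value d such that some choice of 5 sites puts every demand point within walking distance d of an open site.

Open {P-α, P-β, P-γ, P-δ, P-ε}.
  Farthest demand point is R-γ at walking distance 11 (to P-δ); all others are ≤ 11.
With {P-α, P-β, P-γ, P-δ, P-ζ} the worst case is 11.
With {P-α, P-β, P-δ, P-ε, P-ζ} the worst case is 11.
No size-5 selection achieves below 11.

11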